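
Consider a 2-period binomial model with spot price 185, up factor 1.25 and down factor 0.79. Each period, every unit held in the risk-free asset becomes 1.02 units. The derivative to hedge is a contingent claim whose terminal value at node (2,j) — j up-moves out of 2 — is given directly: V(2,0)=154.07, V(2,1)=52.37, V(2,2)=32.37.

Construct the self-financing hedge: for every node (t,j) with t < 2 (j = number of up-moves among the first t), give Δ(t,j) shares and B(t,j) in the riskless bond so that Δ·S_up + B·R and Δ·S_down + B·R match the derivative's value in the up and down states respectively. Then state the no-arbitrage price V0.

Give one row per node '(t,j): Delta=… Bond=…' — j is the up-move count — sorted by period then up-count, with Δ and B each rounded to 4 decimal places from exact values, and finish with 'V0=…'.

The replicating-portfolio and risk-neutral prices coincide; use p* = (1.02−0.79)/(1.25−0.79) = 0.5000 for the latter.
Terminal payoffs: V(2,0)=154.0700, V(2,1)=52.3700, V(2,2)=32.3700
Node (1,0) S=146.1500: V=(p*·52.3700+(1−p*)·154.0700)/1.02=101.1961; Δ=(52.3700−154.0700)/(182.6875−115.4585)=-1.5127; B=V−Δ·S=322.2830
Node (1,1) S=231.2500: V=(p*·32.3700+(1−p*)·52.3700)/1.02=41.5392; Δ=(32.3700−52.3700)/(289.0625−182.6875)=-0.1880; B=V−Δ·S=85.0175
Node (0,0) S=185.0000: V=(p*·41.5392+(1−p*)·101.1961)/1.02=69.9683; Δ=(41.5392−101.1961)/(231.2500−146.1500)=-0.7010; B=V−Δ·S=199.6571
Each (Δ,B) replicates both successor values, so the strategy is self-financing and V0 is arbitrage-free.

(0,0): Delta=-0.7010 Bond=199.6571
(1,0): Delta=-1.5127 Bond=322.2830
(1,1): Delta=-0.1880 Bond=85.0175
V0=69.9683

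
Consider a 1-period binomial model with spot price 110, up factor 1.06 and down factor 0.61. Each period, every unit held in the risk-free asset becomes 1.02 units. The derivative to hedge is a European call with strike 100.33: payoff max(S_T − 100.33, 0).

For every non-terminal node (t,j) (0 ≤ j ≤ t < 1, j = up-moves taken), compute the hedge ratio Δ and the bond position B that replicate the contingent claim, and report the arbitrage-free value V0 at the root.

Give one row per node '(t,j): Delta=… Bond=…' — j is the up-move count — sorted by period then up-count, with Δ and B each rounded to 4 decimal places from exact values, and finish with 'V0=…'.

(0,0): Delta=0.3287 Bond=-21.6224
V0=14.5331

Risk-neutral probability p* = (R−d)/(u−d) = (1.02−0.61)/(1.06−0.61) = 0.9111.
Payoff layer (t=1): V(1,0)=0.0000, V(1,1)=16.2700
Node (0,0) S=110.0000: V=(p*·16.2700+(1−p*)·0.0000)/1.02=14.5331; Δ=(16.2700−0.0000)/(116.6000−67.1000)=0.3287; B=V−Δ·S=-21.6224
Root portfolio cost Δ·110+B reproduces V0=14.5331.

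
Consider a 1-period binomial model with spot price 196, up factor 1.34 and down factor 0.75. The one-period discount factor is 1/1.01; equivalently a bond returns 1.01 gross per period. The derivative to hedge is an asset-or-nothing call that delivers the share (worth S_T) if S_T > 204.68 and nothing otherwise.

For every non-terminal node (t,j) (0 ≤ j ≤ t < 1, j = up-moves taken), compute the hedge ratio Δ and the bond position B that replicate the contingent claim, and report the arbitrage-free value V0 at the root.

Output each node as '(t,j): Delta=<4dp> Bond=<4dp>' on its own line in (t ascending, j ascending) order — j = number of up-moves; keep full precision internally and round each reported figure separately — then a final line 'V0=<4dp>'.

(0,0): Delta=2.2712 Bond=-330.5588
V0=114.5937

Risk-neutral probability p* = (R−d)/(u−d) = (1.01−0.75)/(1.34−0.75) = 0.4407.
Payoff layer (t=1): V(1,0)=0.0000, V(1,1)=262.6400
Node (0,0) S=196.0000: V=(p*·262.6400+(1−p*)·0.0000)/1.01=114.5937; Δ=(262.6400−0.0000)/(262.6400−147.0000)=2.2712; B=V−Δ·S=-330.5588
The time-0 hedge costs 114.5937, which is the no-arbitrage price.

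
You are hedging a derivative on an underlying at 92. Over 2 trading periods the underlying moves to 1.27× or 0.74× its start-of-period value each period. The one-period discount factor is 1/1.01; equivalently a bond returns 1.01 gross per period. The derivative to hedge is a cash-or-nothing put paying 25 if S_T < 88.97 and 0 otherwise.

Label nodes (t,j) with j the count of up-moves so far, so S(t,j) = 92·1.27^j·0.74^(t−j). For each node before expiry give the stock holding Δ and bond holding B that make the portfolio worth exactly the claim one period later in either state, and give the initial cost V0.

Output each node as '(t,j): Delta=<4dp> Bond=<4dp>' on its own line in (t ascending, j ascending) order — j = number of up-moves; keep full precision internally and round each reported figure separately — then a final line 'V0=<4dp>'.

The replicating-portfolio and risk-neutral prices coincide; use p* = (1.01−0.74)/(1.27−0.74) = 0.5094 for the latter.
At expiry t=2: V(2,0)=25.0000, V(2,1)=25.0000, V(2,2)=0.0000
(1,0): S=68.0800. Δ = (V_up−V_dn)/(S_up−S_dn) = (25.0000−25.0000)/(86.4616−50.3792) = 0.0000. V = [p*·25.0000 + (1−p*)·25.0000]/1.01 = 24.7525. B = V − Δ·S = 24.7525.
(1,1): S=116.8400. Δ = (V_up−V_dn)/(S_up−S_dn) = (0.0000−25.0000)/(148.3868−86.4616) = -0.4037. V = [p*·0.0000 + (1−p*)·25.0000]/1.01 = 12.1427. B = V − Δ·S = 59.3125.
(0,0): S=92.0000. Δ = (V_up−V_dn)/(S_up−S_dn) = (12.1427−24.7525)/(116.8400−68.0800) = -0.2586. V = [p*·12.1427 + (1−p*)·24.7525]/1.01 = 18.1472. B = V − Δ·S = 41.9392.
Check: Δ(0,0)·S0 + B(0,0) = 18.1472 = V0.

(0,0): Delta=-0.2586 Bond=41.9392
(1,0): Delta=0.0000 Bond=24.7525
(1,1): Delta=-0.4037 Bond=59.3125
V0=18.1472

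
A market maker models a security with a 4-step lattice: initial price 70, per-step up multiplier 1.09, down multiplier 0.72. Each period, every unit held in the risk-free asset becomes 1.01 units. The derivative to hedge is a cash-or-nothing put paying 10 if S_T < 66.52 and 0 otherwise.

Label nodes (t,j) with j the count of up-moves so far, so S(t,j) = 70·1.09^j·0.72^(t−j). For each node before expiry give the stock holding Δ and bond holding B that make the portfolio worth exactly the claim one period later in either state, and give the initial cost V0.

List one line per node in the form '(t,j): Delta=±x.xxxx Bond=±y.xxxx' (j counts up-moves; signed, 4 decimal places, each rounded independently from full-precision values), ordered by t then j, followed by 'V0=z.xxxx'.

(0,0): Delta=-0.1804 Bond=18.6138
(1,0): Delta=0.0000 Bond=9.7059
(1,1): Delta=-0.2133 Bond=21.3086
(2,0): Delta=0.0000 Bond=9.8030
(2,1): Delta=0.0000 Bond=9.8030
(2,2): Delta=-0.2522 Bond=24.7544
(3,0): Delta=0.0000 Bond=9.9010
(3,1): Delta=0.0000 Bond=9.9010
(3,2): Delta=0.0000 Bond=9.9010
(3,3): Delta=-0.2981 Bond=29.1678
V0=5.9832

Since d<R<u, set p* = (R−d)/(u−d) = 0.7838; price each node as the discounted p*-expectation of its children.
Terminal values V(4,·): V(4,0)=10.0000, V(4,1)=10.0000, V(4,2)=10.0000, V(4,3)=10.0000, V(4,4)=0.0000
  t=3,j=0: stock 26.1274 → up 28.4788 (V=10.0000), down 18.8117 (V=10.0000). Price 9.9010; hedge Δ=0.0000, bond B=9.9010.
  t=3,j=1: stock 39.5539 → up 43.1138 (V=10.0000), down 28.4788 (V=10.0000). Price 9.9010; hedge Δ=0.0000, bond B=9.9010.
  t=3,j=2: stock 59.8802 → up 65.2695 (V=10.0000), down 43.1138 (V=10.0000). Price 9.9010; hedge Δ=0.0000, bond B=9.9010.
  t=3,j=3: stock 90.6520 → up 98.8107 (V=0.0000), down 65.2695 (V=10.0000). Price 2.1408; hedge Δ=-0.2981, bond B=29.1678.
  t=2,j=0: stock 36.2880 → up 39.5539 (V=9.9010), down 26.1274 (V=9.9010). Price 9.8030; hedge Δ=0.0000, bond B=9.8030.
  t=2,j=1: stock 54.9360 → up 59.8802 (V=9.9010), down 39.5539 (V=9.9010). Price 9.8030; hedge Δ=0.0000, bond B=9.8030.
  t=2,j=2: stock 83.1670 → up 90.6520 (V=2.1408), down 59.8802 (V=9.9010). Price 3.7808; hedge Δ=-0.2522, bond B=24.7544.
  t=1,j=0: stock 50.4000 → up 54.9360 (V=9.8030), down 36.2880 (V=9.8030). Price 9.7059; hedge Δ=0.0000, bond B=9.7059.
  t=1,j=1: stock 76.3000 → up 83.1670 (V=3.7808), down 54.9360 (V=9.8030). Price 5.0326; hedge Δ=-0.2133, bond B=21.3086.
  t=0,j=0: stock 70.0000 → up 76.3000 (V=5.0326), down 50.4000 (V=9.7059). Price 5.9832; hedge Δ=-0.1804, bond B=18.6138.
Root portfolio cost Δ·70+B reproduces V0=5.9832.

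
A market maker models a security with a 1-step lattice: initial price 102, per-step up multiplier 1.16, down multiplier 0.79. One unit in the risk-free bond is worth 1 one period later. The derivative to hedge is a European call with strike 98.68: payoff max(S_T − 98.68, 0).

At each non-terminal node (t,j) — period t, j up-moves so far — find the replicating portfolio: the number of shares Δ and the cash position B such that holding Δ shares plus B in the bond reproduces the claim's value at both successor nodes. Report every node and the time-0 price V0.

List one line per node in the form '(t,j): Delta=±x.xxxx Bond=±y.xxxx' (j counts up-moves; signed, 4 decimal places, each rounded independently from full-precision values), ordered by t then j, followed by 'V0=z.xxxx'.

Risk-neutral probability p* = (R−d)/(u−d) = (1−0.79)/(1.16−0.79) = 0.5676.
At expiry t=1: V(1,0)=0.0000, V(1,1)=19.6400
Node (0,0) S=102.0000: V=(p*·19.6400+(1−p*)·0.0000)/1=11.1470; Δ=(19.6400−0.0000)/(118.3200−80.5800)=0.5204; B=V−Δ·S=-41.9341
Check: Δ(0,0)·S0 + B(0,0) = 11.1470 = V0.

(0,0): Delta=0.5204 Bond=-41.9341
V0=11.1470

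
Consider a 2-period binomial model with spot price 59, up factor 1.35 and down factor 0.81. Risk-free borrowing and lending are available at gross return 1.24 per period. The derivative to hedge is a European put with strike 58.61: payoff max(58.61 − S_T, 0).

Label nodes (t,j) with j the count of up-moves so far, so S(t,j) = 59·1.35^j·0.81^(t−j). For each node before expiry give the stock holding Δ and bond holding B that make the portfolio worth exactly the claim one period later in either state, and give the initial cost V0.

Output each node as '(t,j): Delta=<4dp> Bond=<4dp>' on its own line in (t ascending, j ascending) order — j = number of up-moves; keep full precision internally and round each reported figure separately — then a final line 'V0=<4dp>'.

(0,0): Delta=-0.1026 Bond=6.5910
(1,0): Delta=-0.7711 Bond=40.1212
(1,1): Delta=0.0000 Bond=0.0000
V0=0.5370

The replicating-portfolio and risk-neutral prices coincide; use p* = (1.24−0.81)/(1.35−0.81) = 0.7963 for the latter.
Payoff layer (t=2): V(2,0)=19.9001, V(2,1)=0.0000, V(2,2)=0.0000
(1,0): S=47.7900. Δ = (V_up−V_dn)/(S_up−S_dn) = (0.0000−19.9001)/(64.5165−38.7099) = -0.7711. V = [p*·0.0000 + (1−p*)·19.9001]/1.24 = 3.2691. B = V − Δ·S = 40.1212.
(1,1): S=79.6500. Δ = (V_up−V_dn)/(S_up−S_dn) = (0.0000−0.0000)/(107.5275−64.5165) = 0.0000. V = [p*·0.0000 + (1−p*)·0.0000]/1.24 = 0.0000. B = V − Δ·S = 0.0000.
(0,0): S=59.0000. Δ = (V_up−V_dn)/(S_up−S_dn) = (0.0000−3.2691)/(79.6500−47.7900) = -0.1026. V = [p*·0.0000 + (1−p*)·3.2691]/1.24 = 0.5370. B = V − Δ·S = 6.5910.
Check: Δ(0,0)·S0 + B(0,0) = 0.5370 = V0.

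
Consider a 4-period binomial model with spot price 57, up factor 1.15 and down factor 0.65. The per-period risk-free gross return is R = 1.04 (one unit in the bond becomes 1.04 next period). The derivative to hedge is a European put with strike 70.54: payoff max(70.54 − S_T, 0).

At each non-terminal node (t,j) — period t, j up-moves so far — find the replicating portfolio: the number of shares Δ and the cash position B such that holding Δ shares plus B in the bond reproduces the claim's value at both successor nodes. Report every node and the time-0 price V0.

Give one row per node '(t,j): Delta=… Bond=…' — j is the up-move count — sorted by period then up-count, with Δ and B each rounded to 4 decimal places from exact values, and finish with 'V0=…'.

Risk-neutral probability p* = (R−d)/(u−d) = (1.04−0.65)/(1.15−0.65) = 0.7800.
Terminal payoffs: V(4,0)=60.3651, V(4,1)=52.5383, V(4,2)=38.6909, V(4,3)=14.1916, V(4,4)=0.0000
Node (3,0) S=15.6536: V=(p*·52.5383+(1−p*)·60.3651)/1.04=52.1733; Δ=(52.5383−60.3651)/(18.0017−10.1749)=-1.0000; B=V−Δ·S=67.8269
Node (3,1) S=27.6949: V=(p*·38.6909+(1−p*)·52.5383)/1.04=40.1320; Δ=(38.6909−52.5383)/(31.8491−18.0017)=-1.0000; B=V−Δ·S=67.8269
Node (3,2) S=48.9986: V=(p*·14.1916+(1−p*)·38.6909)/1.04=18.8283; Δ=(14.1916−38.6909)/(56.3484−31.8491)=-1.0000; B=V−Δ·S=67.8269
Node (3,3) S=86.6899: V=(p*·0.0000+(1−p*)·14.1916)/1.04=3.0021; Δ=(0.0000−14.1916)/(99.6934−56.3484)=-0.3274; B=V−Δ·S=31.3852
Node (2,0) S=24.0825: V=(p*·40.1320+(1−p*)·52.1733)/1.04=41.1357; Δ=(40.1320−52.1733)/(27.6949−15.6536)=-1.0000; B=V−Δ·S=65.2182
Node (2,1) S=42.6075: V=(p*·18.8283+(1−p*)·40.1320)/1.04=22.6107; Δ=(18.8283−40.1320)/(48.9986−27.6949)=-1.0000; B=V−Δ·S=65.2182
Node (2,2) S=75.3825: V=(p*·3.0021+(1−p*)·18.8283)/1.04=6.2345; Δ=(3.0021−18.8283)/(86.6899−48.9986)=-0.4199; B=V−Δ·S=37.8869
Node (1,0) S=37.0500: V=(p*·22.6107+(1−p*)·41.1357)/1.04=25.6598; Δ=(22.6107−41.1357)/(42.6075−24.0825)=-1.0000; B=V−Δ·S=62.7098
Node (1,1) S=65.5500: V=(p*·6.2345+(1−p*)·22.6107)/1.04=9.4589; Δ=(6.2345−22.6107)/(75.3825−42.6075)=-0.4997; B=V−Δ·S=42.2113
Node (0,0) S=57.0000: V=(p*·9.4589+(1−p*)·25.6598)/1.04=12.5222; Δ=(9.4589−25.6598)/(65.5500−37.0500)=-0.5685; B=V−Δ·S=44.9240
The time-0 hedge costs 12.5222, which is the no-arbitrage price.

(0,0): Delta=-0.5685 Bond=44.9240
(1,0): Delta=-1.0000 Bond=62.7098
(1,1): Delta=-0.4997 Bond=42.2113
(2,0): Delta=-1.0000 Bond=65.2182
(2,1): Delta=-1.0000 Bond=65.2182
(2,2): Delta=-0.4199 Bond=37.8869
(3,0): Delta=-1.0000 Bond=67.8269
(3,1): Delta=-1.0000 Bond=67.8269
(3,2): Delta=-1.0000 Bond=67.8269
(3,3): Delta=-0.3274 Bond=31.3852
V0=12.5222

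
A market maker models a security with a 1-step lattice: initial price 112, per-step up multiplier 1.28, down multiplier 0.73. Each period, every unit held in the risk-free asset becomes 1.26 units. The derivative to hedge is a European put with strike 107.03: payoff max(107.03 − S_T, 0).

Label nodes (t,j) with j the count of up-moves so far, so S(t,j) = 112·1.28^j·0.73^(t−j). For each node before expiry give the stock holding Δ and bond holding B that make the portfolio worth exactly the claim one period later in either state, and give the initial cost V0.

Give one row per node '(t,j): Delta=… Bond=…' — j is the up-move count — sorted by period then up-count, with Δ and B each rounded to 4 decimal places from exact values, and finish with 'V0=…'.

(0,0): Delta=-0.4102 Bond=46.6747
V0=0.7293

The replicating-portfolio and risk-neutral prices coincide; use p* = (1.26−0.73)/(1.28−0.73) = 0.9636 for the latter.
Payoff layer (t=1): V(1,0)=25.2700, V(1,1)=0.0000
Node (0,0) S=112.0000: V=(p*·0.0000+(1−p*)·25.2700)/1.26=0.7293; Δ=(0.0000−25.2700)/(143.3600−81.7600)=-0.4102; B=V−Δ·S=46.6747
Root portfolio cost Δ·112+B reproduces V0=0.7293.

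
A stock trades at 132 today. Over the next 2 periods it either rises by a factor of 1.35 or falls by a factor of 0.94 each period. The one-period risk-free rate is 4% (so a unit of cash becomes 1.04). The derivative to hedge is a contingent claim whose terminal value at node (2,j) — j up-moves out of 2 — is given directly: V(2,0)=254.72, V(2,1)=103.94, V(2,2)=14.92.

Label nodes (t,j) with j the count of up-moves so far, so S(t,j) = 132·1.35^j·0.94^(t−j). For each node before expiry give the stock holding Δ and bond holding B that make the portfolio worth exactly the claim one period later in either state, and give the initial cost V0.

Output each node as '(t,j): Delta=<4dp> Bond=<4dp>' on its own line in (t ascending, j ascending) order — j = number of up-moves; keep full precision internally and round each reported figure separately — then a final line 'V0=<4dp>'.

(0,0): Delta=-2.4112 Bond=489.1822
(1,0): Delta=-2.9639 Bond=577.3180
(1,1): Delta=-1.2184 Bond=296.1871
V0=170.8975

Risk-neutral probability p* = (R−d)/(u−d) = (1.04−0.94)/(1.35−0.94) = 0.2439.
Terminal payoffs: V(2,0)=254.7200, V(2,1)=103.9400, V(2,2)=14.9200
Node (1,0) S=124.0800: V=(p*·103.9400+(1−p*)·254.7200)/1.04=209.5619; Δ=(103.9400−254.7200)/(167.5080−116.6352)=-2.9639; B=V−Δ·S=577.3180
Node (1,1) S=178.2000: V=(p*·14.9200+(1−p*)·103.9400)/1.04=79.0652; Δ=(14.9200−103.9400)/(240.5700−167.5080)=-1.2184; B=V−Δ·S=296.1871
Node (0,0) S=132.0000: V=(p*·79.0652+(1−p*)·209.5619)/1.04=170.8975; Δ=(79.0652−209.5619)/(178.2000−124.0800)=-2.4112; B=V−Δ·S=489.1822
Each (Δ,B) replicates both successor values, so the strategy is self-financing and V0 is arbitrage-free.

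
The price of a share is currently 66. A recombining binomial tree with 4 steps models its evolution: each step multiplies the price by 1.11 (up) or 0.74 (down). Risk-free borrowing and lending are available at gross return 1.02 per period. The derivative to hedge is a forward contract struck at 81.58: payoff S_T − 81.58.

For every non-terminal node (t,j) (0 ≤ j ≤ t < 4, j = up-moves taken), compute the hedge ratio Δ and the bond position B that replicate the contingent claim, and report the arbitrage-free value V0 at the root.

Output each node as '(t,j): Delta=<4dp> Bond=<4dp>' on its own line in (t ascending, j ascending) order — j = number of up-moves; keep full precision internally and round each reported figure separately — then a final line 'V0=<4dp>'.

(0,0): Delta=1.0000 Bond=-75.3673
(1,0): Delta=1.0000 Bond=-76.8747
(1,1): Delta=1.0000 Bond=-76.8747
(2,0): Delta=1.0000 Bond=-78.4121
(2,1): Delta=1.0000 Bond=-78.4121
(2,2): Delta=1.0000 Bond=-78.4121
(3,0): Delta=1.0000 Bond=-79.9804
(3,1): Delta=1.0000 Bond=-79.9804
(3,2): Delta=1.0000 Bond=-79.9804
(3,3): Delta=1.0000 Bond=-79.9804
V0=-9.3673

No-arbitrage ⇒ martingale measure with p* = (R−d)/(u−d) = 0.7568.
Terminal payoffs: V(4,0)=-61.7889, V(4,1)=-51.8933, V(4,2)=-37.0499, V(4,3)=-14.7849, V(4,4)=18.6126
(3,0): S=26.7448. Δ = (V_up−V_dn)/(S_up−S_dn) = (-51.8933−-61.7889)/(29.6867−19.7911) = 1.0000. V = [p*·-51.8933 + (1−p*)·-61.7889]/1.02 = -53.2356. B = V − Δ·S = -79.9804.
(3,1): S=40.1172. Δ = (V_up−V_dn)/(S_up−S_dn) = (-37.0499−-51.8933)/(44.5301−29.6867) = 1.0000. V = [p*·-37.0499 + (1−p*)·-51.8933]/1.02 = -39.8632. B = V − Δ·S = -79.9804.
(3,2): S=60.1758. Δ = (V_up−V_dn)/(S_up−S_dn) = (-14.7849−-37.0499)/(66.7951−44.5301) = 1.0000. V = [p*·-14.7849 + (1−p*)·-37.0499]/1.02 = -19.8046. B = V − Δ·S = -79.9804.
(3,3): S=90.2636. Δ = (V_up−V_dn)/(S_up−S_dn) = (18.6126−-14.7849)/(100.1926−66.7951) = 1.0000. V = [p*·18.6126 + (1−p*)·-14.7849]/1.02 = 10.2833. B = V − Δ·S = -79.9804.
(2,0): S=36.1416. Δ = (V_up−V_dn)/(S_up−S_dn) = (-39.8632−-53.2356)/(40.1172−26.7448) = 1.0000. V = [p*·-39.8632 + (1−p*)·-53.2356]/1.02 = -42.2705. B = V − Δ·S = -78.4121.
(2,1): S=54.2124. Δ = (V_up−V_dn)/(S_up−S_dn) = (-19.8046−-39.8632)/(60.1758−40.1172) = 1.0000. V = [p*·-19.8046 + (1−p*)·-39.8632]/1.02 = -24.1997. B = V − Δ·S = -78.4121.
(2,2): S=81.3186. Δ = (V_up−V_dn)/(S_up−S_dn) = (10.2833−-19.8046)/(90.2636−60.1758) = 1.0000. V = [p*·10.2833 + (1−p*)·-19.8046]/1.02 = 2.9065. B = V − Δ·S = -78.4121.
(1,0): S=48.8400. Δ = (V_up−V_dn)/(S_up−S_dn) = (-24.1997−-42.2705)/(54.2124−36.1416) = 1.0000. V = [p*·-24.1997 + (1−p*)·-42.2705]/1.02 = -28.0347. B = V − Δ·S = -76.8747.
(1,1): S=73.2600. Δ = (V_up−V_dn)/(S_up−S_dn) = (2.9065−-24.1997)/(81.3186−54.2124) = 1.0000. V = [p*·2.9065 + (1−p*)·-24.1997]/1.02 = -3.6147. B = V − Δ·S = -76.8747.
(0,0): S=66.0000. Δ = (V_up−V_dn)/(S_up−S_dn) = (-3.6147−-28.0347)/(73.2600−48.8400) = 1.0000. V = [p*·-3.6147 + (1−p*)·-28.0347]/1.02 = -9.3673. B = V − Δ·S = -75.3673.
The time-0 hedge costs -9.3673, which is the no-arbitrage price.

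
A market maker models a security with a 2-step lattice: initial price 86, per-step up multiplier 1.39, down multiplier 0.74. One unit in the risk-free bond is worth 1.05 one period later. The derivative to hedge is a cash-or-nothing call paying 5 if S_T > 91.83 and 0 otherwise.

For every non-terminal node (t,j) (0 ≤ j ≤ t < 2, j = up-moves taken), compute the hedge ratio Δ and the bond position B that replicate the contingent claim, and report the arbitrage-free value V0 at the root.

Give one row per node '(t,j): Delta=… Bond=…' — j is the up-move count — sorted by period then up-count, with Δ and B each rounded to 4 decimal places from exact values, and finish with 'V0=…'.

(0,0): Delta=0.0406 Bond=-2.4624
(1,0): Delta=0.0000 Bond=0.0000
(1,1): Delta=0.0643 Bond=-5.4212
V0=1.0315

Risk-neutral probability p* = (R−d)/(u−d) = (1.05−0.74)/(1.39−0.74) = 0.4769.
Terminal values V(2,·): V(2,0)=0.0000, V(2,1)=0.0000, V(2,2)=5.0000
  t=1,j=0: stock 63.6400 → up 88.4596 (V=0.0000), down 47.0936 (V=0.0000). Price 0.0000; hedge Δ=0.0000, bond B=0.0000.
  t=1,j=1: stock 119.5400 → up 166.1606 (V=5.0000), down 88.4596 (V=0.0000). Price 2.2711; hedge Δ=0.0643, bond B=-5.4212.
  t=0,j=0: stock 86.0000 → up 119.5400 (V=2.2711), down 63.6400 (V=0.0000). Price 1.0315; hedge Δ=0.0406, bond B=-2.4624.
Check: Δ(0,0)·S0 + B(0,0) = 1.0315 = V0.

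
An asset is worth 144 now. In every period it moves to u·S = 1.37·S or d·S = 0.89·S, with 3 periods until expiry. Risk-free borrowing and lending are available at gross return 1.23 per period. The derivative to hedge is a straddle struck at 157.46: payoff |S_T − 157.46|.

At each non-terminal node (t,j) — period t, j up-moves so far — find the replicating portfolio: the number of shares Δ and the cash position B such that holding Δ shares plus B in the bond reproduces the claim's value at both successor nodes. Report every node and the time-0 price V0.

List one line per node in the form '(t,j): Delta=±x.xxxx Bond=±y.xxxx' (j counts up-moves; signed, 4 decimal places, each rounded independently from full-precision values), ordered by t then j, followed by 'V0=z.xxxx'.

The replicating-portfolio and risk-neutral prices coincide; use p* = (1.23−0.89)/(1.37−0.89) = 0.7083 for the latter.
Payoff layer (t=3): V(3,0)=55.9445, V(3,1)=1.1945, V(3,2)=83.0835, V(3,3)=212.8148
  t=2,j=0: stock 114.0624 → up 156.2655 (V=1.1945), down 101.5155 (V=55.9445). Price 13.9539; hedge Δ=-1.0000, bond B=128.0163.
  t=2,j=1: stock 175.5792 → up 240.5435 (V=83.0835), down 156.2655 (V=1.1945). Price 48.1294; hedge Δ=0.9717, bond B=-122.4726.
  t=2,j=2: stock 270.2736 → up 370.2748 (V=212.8148), down 240.5435 (V=83.0835). Price 142.2573; hedge Δ=1.0000, bond B=-128.0163.
  t=1,j=0: stock 128.1600 → up 175.5792 (V=48.1294), down 114.0624 (V=13.9539). Price 31.0257; hedge Δ=0.5555, bond B=-40.1735.
  t=1,j=1: stock 197.2800 → up 270.2736 (V=142.2573), down 175.5792 (V=48.1294). Price 93.3361; hedge Δ=0.9940, bond B=-102.7637.
  t=0,j=0: stock 144.0000 → up 197.2800 (V=93.3361), down 128.1600 (V=31.0257). Price 61.1075; hedge Δ=0.9015, bond B=-68.7059.
Self-financing check: at every node Δ·S+B equals the discounted successor values.

(0,0): Delta=0.9015 Bond=-68.7059
(1,0): Delta=0.5555 Bond=-40.1735
(1,1): Delta=0.9940 Bond=-102.7637
(2,0): Delta=-1.0000 Bond=128.0163
(2,1): Delta=0.9717 Bond=-122.4726
(2,2): Delta=1.0000 Bond=-128.0163
V0=61.1075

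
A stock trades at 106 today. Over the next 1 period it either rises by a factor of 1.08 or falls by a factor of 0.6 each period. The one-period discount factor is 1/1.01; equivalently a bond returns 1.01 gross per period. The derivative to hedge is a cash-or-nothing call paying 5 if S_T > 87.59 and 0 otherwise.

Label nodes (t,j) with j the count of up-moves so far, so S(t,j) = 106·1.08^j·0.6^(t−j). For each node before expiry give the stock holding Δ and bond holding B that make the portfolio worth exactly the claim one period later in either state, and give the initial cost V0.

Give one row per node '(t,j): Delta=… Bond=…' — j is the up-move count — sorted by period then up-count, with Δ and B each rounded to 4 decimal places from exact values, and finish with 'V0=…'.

(0,0): Delta=0.0983 Bond=-6.1881
V0=4.2285

Since d<R<u, set p* = (R−d)/(u−d) = 0.8542; price each node as the discounted p*-expectation of its children.
At expiry t=1: V(1,0)=0.0000, V(1,1)=5.0000
(0,0): S=106.0000. Δ = (V_up−V_dn)/(S_up−S_dn) = (5.0000−0.0000)/(114.4800−63.6000) = 0.0983. V = [p*·5.0000 + (1−p*)·0.0000]/1.01 = 4.2285. B = V − Δ·S = -6.1881.
Self-financing check: at every node Δ·S+B equals the discounted successor values.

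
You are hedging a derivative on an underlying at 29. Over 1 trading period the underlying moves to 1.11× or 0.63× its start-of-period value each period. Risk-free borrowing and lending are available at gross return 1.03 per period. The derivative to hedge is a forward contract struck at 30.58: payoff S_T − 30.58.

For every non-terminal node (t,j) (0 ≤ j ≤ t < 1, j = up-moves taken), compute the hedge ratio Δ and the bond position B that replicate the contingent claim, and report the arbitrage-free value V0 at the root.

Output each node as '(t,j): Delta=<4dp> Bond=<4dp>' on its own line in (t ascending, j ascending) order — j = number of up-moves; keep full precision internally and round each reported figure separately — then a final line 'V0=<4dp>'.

Since d<R<u, set p* = (R−d)/(u−d) = 0.8333; price each node as the discounted p*-expectation of its children.
Payoff layer (t=1): V(1,0)=-12.3100, V(1,1)=1.6100
(0,0): S=29.0000. Δ = (V_up−V_dn)/(S_up−S_dn) = (1.6100−-12.3100)/(32.1900−18.2700) = 1.0000. V = [p*·1.6100 + (1−p*)·-12.3100]/1.03 = -0.6893. B = V − Δ·S = -29.6893.
Root portfolio cost Δ·29+B reproduces V0=-0.6893.

(0,0): Delta=1.0000 Bond=-29.6893
V0=-0.6893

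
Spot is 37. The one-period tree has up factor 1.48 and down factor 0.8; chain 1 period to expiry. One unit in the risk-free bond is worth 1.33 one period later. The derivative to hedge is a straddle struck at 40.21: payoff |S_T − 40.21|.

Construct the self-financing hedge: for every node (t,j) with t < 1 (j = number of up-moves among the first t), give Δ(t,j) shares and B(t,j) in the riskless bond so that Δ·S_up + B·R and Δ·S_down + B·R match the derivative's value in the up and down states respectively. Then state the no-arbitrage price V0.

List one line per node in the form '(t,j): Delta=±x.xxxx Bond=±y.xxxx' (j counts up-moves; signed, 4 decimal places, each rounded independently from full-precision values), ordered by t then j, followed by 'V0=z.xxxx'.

(0,0): Delta=0.1566 Bond=4.4923
V0=10.2864

Since d<R<u, set p* = (R−d)/(u−d) = 0.7794; price each node as the discounted p*-expectation of its children.
Terminal payoffs: V(1,0)=10.6100, V(1,1)=14.5500
Node (0,0) S=37.0000: V=(p*·14.5500+(1−p*)·10.6100)/1.33=10.2864; Δ=(14.5500−10.6100)/(54.7600−29.6000)=0.1566; B=V−Δ·S=4.4923
The time-0 hedge costs 10.2864, which is the no-arbitrage price.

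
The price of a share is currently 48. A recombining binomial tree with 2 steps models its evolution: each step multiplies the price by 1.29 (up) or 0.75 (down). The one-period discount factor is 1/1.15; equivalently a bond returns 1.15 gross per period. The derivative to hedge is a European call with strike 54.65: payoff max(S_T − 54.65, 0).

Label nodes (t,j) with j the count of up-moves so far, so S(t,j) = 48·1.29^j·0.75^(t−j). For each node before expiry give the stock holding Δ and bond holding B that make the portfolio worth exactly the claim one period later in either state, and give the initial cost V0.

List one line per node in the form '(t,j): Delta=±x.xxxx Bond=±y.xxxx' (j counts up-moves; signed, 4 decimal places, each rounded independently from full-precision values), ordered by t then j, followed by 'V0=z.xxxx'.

(0,0): Delta=0.6269 Bond=-19.6246
(1,0): Delta=0.0000 Bond=0.0000
(1,1): Delta=0.7545 Bond=-30.4671
V0=10.4664

Risk-neutral probability p* = (R−d)/(u−d) = (1.15−0.75)/(1.29−0.75) = 0.7407.
At expiry t=2: V(2,0)=0.0000, V(2,1)=0.0000, V(2,2)=25.2268
Node (1,0) S=36.0000: V=(p*·0.0000+(1−p*)·0.0000)/1.15=0.0000; Δ=(0.0000−0.0000)/(46.4400−27.0000)=0.0000; B=V−Δ·S=0.0000
Node (1,1) S=61.9200: V=(p*·25.2268+(1−p*)·0.0000)/1.15=16.2491; Δ=(25.2268−0.0000)/(79.8768−46.4400)=0.7545; B=V−Δ·S=-30.4671
Node (0,0) S=48.0000: V=(p*·16.2491+(1−p*)·0.0000)/1.15=10.4664; Δ=(16.2491−0.0000)/(61.9200−36.0000)=0.6269; B=V−Δ·S=-19.6246
The time-0 hedge costs 10.4664, which is the no-arbitrage price.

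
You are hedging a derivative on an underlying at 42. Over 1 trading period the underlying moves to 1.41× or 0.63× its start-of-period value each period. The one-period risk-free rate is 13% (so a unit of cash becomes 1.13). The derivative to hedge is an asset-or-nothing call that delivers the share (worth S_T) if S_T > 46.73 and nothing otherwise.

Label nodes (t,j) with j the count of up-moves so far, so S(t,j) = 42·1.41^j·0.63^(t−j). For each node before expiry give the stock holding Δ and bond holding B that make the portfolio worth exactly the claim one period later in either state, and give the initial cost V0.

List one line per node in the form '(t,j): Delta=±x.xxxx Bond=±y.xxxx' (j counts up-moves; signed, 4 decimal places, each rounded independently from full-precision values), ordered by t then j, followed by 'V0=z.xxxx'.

Under the risk-neutral measure, an up-move has probability p* = (R−d)/(u−d) = 0.6410 and values discount at R = 1.13.
At expiry t=1: V(1,0)=0.0000, V(1,1)=59.2200
(0,0): S=42.0000. Δ = (V_up−V_dn)/(S_up−S_dn) = (59.2200−0.0000)/(59.2200−26.4600) = 1.8077. V = [p*·59.2200 + (1−p*)·0.0000]/1.13 = 33.5943. B = V − Δ·S = -42.3288.
The time-0 hedge costs 33.5943, which is the no-arbitrage price.

(0,0): Delta=1.8077 Bond=-42.3288
V0=33.5943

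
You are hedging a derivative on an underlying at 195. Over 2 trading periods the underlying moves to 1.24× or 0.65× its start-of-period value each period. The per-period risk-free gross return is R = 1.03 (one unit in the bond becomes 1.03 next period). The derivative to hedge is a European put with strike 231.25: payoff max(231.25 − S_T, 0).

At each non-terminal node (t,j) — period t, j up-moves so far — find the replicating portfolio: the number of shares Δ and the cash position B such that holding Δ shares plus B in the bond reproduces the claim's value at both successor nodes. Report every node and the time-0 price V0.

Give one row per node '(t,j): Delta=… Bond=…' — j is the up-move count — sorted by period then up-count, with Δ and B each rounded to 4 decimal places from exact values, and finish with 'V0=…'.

Risk-neutral probability p* = (R−d)/(u−d) = (1.03−0.65)/(1.24−0.65) = 0.6441.
Payoff layer (t=2): V(2,0)=148.8625, V(2,1)=74.0800, V(2,2)=0.0000
  t=1,j=0: stock 126.7500 → up 157.1700 (V=74.0800), down 82.3875 (V=148.8625). Price 97.7646; hedge Δ=-1.0000, bond B=224.5146.
  t=1,j=1: stock 241.8000 → up 299.8320 (V=0.0000), down 157.1700 (V=74.0800). Price 25.5995; hedge Δ=-0.5193, bond B=151.1588.
  t=0,j=0: stock 195.0000 → up 241.8000 (V=25.5995), down 126.7500 (V=97.7646). Price 49.7916; hedge Δ=-0.6272, bond B=172.1053.
Self-financing check: at every node Δ·S+B equals the discounted successor values.

(0,0): Delta=-0.6272 Bond=172.1053
(1,0): Delta=-1.0000 Bond=224.5146
(1,1): Delta=-0.5193 Bond=151.1588
V0=49.7916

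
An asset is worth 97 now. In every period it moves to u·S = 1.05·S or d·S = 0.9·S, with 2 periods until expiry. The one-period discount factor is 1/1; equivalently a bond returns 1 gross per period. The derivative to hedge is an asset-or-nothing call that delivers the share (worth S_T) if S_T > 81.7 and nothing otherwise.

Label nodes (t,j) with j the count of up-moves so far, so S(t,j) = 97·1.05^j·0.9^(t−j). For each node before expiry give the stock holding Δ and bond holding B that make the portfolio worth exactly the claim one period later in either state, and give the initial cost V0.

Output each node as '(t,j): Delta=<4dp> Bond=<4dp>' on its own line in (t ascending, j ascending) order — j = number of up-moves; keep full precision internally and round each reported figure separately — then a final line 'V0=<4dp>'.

Risk-neutral probability p* = (R−d)/(u−d) = (1−0.9)/(1.05−0.9) = 0.6667.
Terminal payoffs: V(2,0)=0.0000, V(2,1)=91.6650, V(2,2)=106.9425
Node (1,0) S=87.3000: V=(p*·91.6650+(1−p*)·0.0000)/1=61.1100; Δ=(91.6650−0.0000)/(91.6650−78.5700)=7.0000; B=V−Δ·S=-549.9900
Node (1,1) S=101.8500: V=(p*·106.9425+(1−p*)·91.6650)/1=101.8500; Δ=(106.9425−91.6650)/(106.9425−91.6650)=1.0000; B=V−Δ·S=0.0000
Node (0,0) S=97.0000: V=(p*·101.8500+(1−p*)·61.1100)/1=88.2700; Δ=(101.8500−61.1100)/(101.8500−87.3000)=2.8000; B=V−Δ·S=-183.3300
Self-financing check: at every node Δ·S+B equals the discounted successor values.

(0,0): Delta=2.8000 Bond=-183.3300
(1,0): Delta=7.0000 Bond=-549.9900
(1,1): Delta=1.0000 Bond=0.0000
V0=88.2700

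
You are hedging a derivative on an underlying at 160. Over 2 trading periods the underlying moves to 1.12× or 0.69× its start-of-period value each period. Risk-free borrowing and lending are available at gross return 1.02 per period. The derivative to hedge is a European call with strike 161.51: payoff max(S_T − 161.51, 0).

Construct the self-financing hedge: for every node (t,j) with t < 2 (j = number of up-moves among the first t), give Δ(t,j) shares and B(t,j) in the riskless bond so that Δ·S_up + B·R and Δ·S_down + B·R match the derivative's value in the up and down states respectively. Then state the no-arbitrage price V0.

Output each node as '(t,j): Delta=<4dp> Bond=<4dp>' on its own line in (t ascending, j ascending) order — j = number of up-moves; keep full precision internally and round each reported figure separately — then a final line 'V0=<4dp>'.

Under the risk-neutral measure, an up-move has probability p* = (R−d)/(u−d) = 0.7674 and values discount at R = 1.02.
At expiry t=2: V(2,0)=0.0000, V(2,1)=0.0000, V(2,2)=39.1940
(1,0): S=110.4000. Δ = (V_up−V_dn)/(S_up−S_dn) = (0.0000−0.0000)/(123.6480−76.1760) = 0.0000. V = [p*·0.0000 + (1−p*)·0.0000]/1.02 = 0.0000. B = V − Δ·S = 0.0000.
(1,1): S=179.2000. Δ = (V_up−V_dn)/(S_up−S_dn) = (39.1940−0.0000)/(200.7040−123.6480) = 0.5086. V = [p*·39.1940 + (1−p*)·0.0000]/1.02 = 29.4893. B = V − Δ·S = -61.6595.
(0,0): S=160.0000. Δ = (V_up−V_dn)/(S_up−S_dn) = (29.4893−0.0000)/(179.2000−110.4000) = 0.4286. V = [p*·29.4893 + (1−p*)·0.0000]/1.02 = 22.1876. B = V − Δ·S = -46.3922.
The time-0 hedge costs 22.1876, which is the no-arbitrage price.

(0,0): Delta=0.4286 Bond=-46.3922
(1,0): Delta=0.0000 Bond=0.0000
(1,1): Delta=0.5086 Bond=-61.6595
V0=22.1876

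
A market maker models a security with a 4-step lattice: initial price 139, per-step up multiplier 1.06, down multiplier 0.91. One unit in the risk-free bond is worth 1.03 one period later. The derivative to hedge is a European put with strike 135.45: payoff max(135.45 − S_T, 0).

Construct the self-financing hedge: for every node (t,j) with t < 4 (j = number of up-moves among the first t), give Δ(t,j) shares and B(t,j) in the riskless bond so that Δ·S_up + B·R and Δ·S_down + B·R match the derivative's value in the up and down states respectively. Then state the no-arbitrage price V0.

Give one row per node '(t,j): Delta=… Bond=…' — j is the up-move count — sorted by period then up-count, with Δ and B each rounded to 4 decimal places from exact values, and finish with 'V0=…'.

Since d<R<u, set p* = (R−d)/(u−d) = 0.8000; price each node as the discounted p*-expectation of its children.
Terminal values V(4,·): V(4,0)=40.1308, V(4,1)=24.4188, V(4,2)=6.1170, V(4,3)=0.0000, V(4,4)=0.0000
  t=3,j=0: stock 104.7464 → up 111.0312 (V=24.4188), down 95.3192 (V=40.1308). Price 26.7585; hedge Δ=-1.0000, bond B=131.5049.
  t=3,j=1: stock 122.0123 → up 129.3330 (V=6.1170), down 111.0312 (V=24.4188). Price 9.4926; hedge Δ=-1.0000, bond B=131.5049.
  t=3,j=2: stock 142.1242 → up 150.6516 (V=0.0000), down 129.3330 (V=6.1170). Price 1.1878; hedge Δ=-0.2869, bond B=41.9678.
  t=3,j=3: stock 165.5512 → up 175.4843 (V=0.0000), down 150.6516 (V=0.0000). Price 0.0000; hedge Δ=0.0000, bond B=0.0000.
  t=2,j=0: stock 115.1059 → up 122.0123 (V=9.4926), down 104.7464 (V=26.7585). Price 12.5687; hedge Δ=-1.0000, bond B=127.6746.
  t=2,j=1: stock 134.0794 → up 142.1242 (V=1.1878), down 122.0123 (V=9.4926). Price 2.7658; hedge Δ=-0.4129, bond B=58.1313.
  t=2,j=2: stock 156.1804 → up 165.5512 (V=0.0000), down 142.1242 (V=1.1878). Price 0.2306; hedge Δ=-0.0507, bond B=8.1491.
  t=1,j=0: stock 126.4900 → up 134.0794 (V=2.7658), down 115.1059 (V=12.5687). Price 4.5887; hedge Δ=-0.5167, bond B=69.9417.
  t=1,j=1: stock 147.3400 → up 156.1804 (V=0.2306), down 134.0794 (V=2.7658). Price 0.7162; hedge Δ=-0.1147, bond B=17.6170.
  t=0,j=0: stock 139.0000 → up 147.3400 (V=0.7162), down 126.4900 (V=4.5887). Price 1.4473; hedge Δ=-0.1857, bond B=27.2640.
Root portfolio cost Δ·139+B reproduces V0=1.4473.

(0,0): Delta=-0.1857 Bond=27.2640
(1,0): Delta=-0.5167 Bond=69.9417
(1,1): Delta=-0.1147 Bond=17.6170
(2,0): Delta=-1.0000 Bond=127.6746
(2,1): Delta=-0.4129 Bond=58.1313
(2,2): Delta=-0.0507 Bond=8.1491
(3,0): Delta=-1.0000 Bond=131.5049
(3,1): Delta=-1.0000 Bond=131.5049
(3,2): Delta=-0.2869 Bond=41.9678
(3,3): Delta=0.0000 Bond=0.0000
V0=1.4473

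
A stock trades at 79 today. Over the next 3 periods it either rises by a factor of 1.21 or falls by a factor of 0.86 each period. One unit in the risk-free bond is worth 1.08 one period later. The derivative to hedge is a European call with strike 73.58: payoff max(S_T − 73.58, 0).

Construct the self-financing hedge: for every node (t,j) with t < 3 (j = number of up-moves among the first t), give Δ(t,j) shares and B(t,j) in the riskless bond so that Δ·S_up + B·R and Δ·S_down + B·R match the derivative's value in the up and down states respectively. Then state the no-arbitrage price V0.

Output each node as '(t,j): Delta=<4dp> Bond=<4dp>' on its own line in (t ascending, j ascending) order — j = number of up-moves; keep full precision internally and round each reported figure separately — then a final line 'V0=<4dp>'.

(0,0): Delta=0.8708 Bond=-46.6592
(1,0): Delta=0.6337 Bond=-34.2835
(1,1): Delta=0.9704 Bond=-59.9106
(2,0): Delta=0.0000 Bond=0.0000
(2,1): Delta=0.8998 Bond=-58.9053
(2,2): Delta=1.0000 Bond=-68.1296
V0=22.1340

Since d<R<u, set p* = (R−d)/(u−d) = 0.6286; price each node as the discounted p*-expectation of its children.
At expiry t=3: V(3,0)=0.0000, V(3,1)=0.0000, V(3,2)=25.8910, V(3,3)=66.3733
Node (2,0) S=58.4284: V=(p*·0.0000+(1−p*)·0.0000)/1.08=0.0000; Δ=(0.0000−0.0000)/(70.6984−50.2484)=0.0000; B=V−Δ·S=0.0000
Node (2,1) S=82.2074: V=(p*·25.8910+(1−p*)·0.0000)/1.08=15.0688; Δ=(25.8910−0.0000)/(99.4710−70.6984)=0.8998; B=V−Δ·S=-58.9053
Node (2,2) S=115.6639: V=(p*·66.3733+(1−p*)·25.8910)/1.08=47.5343; Δ=(66.3733−25.8910)/(139.9533−99.4710)=1.0000; B=V−Δ·S=-68.1296
Node (1,0) S=67.9400: V=(p*·15.0688+(1−p*)·0.0000)/1.08=8.7702; Δ=(15.0688−0.0000)/(82.2074−58.4284)=0.6337; B=V−Δ·S=-34.2835
Node (1,1) S=95.5900: V=(p*·47.5343+(1−p*)·15.0688)/1.08=32.8478; Δ=(47.5343−15.0688)/(115.6639−82.2074)=0.9704; B=V−Δ·S=-59.9106
Node (0,0) S=79.0000: V=(p*·32.8478+(1−p*)·8.7702)/1.08=22.1340; Δ=(32.8478−8.7702)/(95.5900−67.9400)=0.8708; B=V−Δ·S=-46.6592
Self-financing check: at every node Δ·S+B equals the discounted successor values.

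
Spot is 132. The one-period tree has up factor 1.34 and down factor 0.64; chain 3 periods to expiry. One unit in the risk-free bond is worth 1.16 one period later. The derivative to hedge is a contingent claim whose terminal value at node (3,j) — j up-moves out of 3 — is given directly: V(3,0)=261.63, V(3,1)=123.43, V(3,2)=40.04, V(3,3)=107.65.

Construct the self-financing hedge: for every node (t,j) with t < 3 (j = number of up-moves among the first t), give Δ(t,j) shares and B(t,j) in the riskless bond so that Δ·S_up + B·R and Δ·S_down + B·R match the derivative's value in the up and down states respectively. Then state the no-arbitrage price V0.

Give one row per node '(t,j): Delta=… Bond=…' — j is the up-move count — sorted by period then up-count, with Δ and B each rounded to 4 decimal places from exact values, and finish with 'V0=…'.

(0,0): Delta=-0.0297 Bond=57.6088
(1,0): Delta=-1.4211 Bond=184.3753
(1,1): Delta=0.2004 Bond=26.1361
(2,0): Delta=-3.6515 Bond=334.4692
(2,1): Delta=-1.0523 Bond=172.1313
(2,2): Delta=0.4075 Bond=-18.7714
V0=53.6946

Under the risk-neutral measure, an up-move has probability p* = (R−d)/(u−d) = 0.7429 and values discount at R = 1.16.
At expiry t=3: V(3,0)=261.6300, V(3,1)=123.4300, V(3,2)=40.0400, V(3,3)=107.6500
  t=2,j=0: stock 54.0672 → up 72.4500 (V=123.4300), down 34.6030 (V=261.6300). Price 137.0406; hedge Δ=-3.6515, bond B=334.4692.
  t=2,j=1: stock 113.2032 → up 151.6923 (V=40.0400), down 72.4500 (V=123.4300). Price 53.0027; hedge Δ=-1.0523, bond B=172.1313.
  t=2,j=2: stock 237.0192 → up 317.6057 (V=107.6500), down 151.6923 (V=40.0400). Price 77.8143; hedge Δ=0.4075, bond B=-18.7714.
  t=1,j=0: stock 84.4800 → up 113.2032 (V=53.0027), down 54.0672 (V=137.0406). Price 64.3211; hedge Δ=-1.4211, bond B=184.3753.
  t=1,j=1: stock 176.8800 → up 237.0192 (V=77.8143), down 113.2032 (V=53.0027). Price 61.5812; hedge Δ=0.2004, bond B=26.1361.
  t=0,j=0: stock 132.0000 → up 176.8800 (V=61.5812), down 84.4800 (V=64.3211). Price 53.6946; hedge Δ=-0.0297, bond B=57.6088.
Self-financing check: at every node Δ·S+B equals the discounted successor values.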